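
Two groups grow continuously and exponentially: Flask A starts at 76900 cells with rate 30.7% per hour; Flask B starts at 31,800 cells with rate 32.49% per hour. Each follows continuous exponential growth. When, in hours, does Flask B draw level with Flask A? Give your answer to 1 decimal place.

76900·e^(0.307t) = 31800·e^(0.3249t)
76900/31800 = e^((0.3249 − 0.307)t) → ln(2.41824) = 0.0179·t
t = 0.88304 / 0.0179

t ≈ 49.3 hours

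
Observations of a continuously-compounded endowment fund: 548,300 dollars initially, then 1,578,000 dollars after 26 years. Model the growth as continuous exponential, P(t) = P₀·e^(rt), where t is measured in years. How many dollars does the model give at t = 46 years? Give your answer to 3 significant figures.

r = ln(1578000/548300) / 26 ≈ 0.040657 per year
P(46) = 548300 · e^(0.040657·46) = 548300 · 6.48984 ≈ 3558378.93

≈ 3,560,000 dollars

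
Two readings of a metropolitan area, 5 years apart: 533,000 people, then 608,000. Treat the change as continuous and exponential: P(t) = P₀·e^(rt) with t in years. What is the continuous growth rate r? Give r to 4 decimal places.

608000 = 533000 · e^(r·5)
e^(5r) = 608000/533000 = 1.14071
r = ln(1.14071) / 5 = 0.13165 / 5

r ≈ 0.0263 per year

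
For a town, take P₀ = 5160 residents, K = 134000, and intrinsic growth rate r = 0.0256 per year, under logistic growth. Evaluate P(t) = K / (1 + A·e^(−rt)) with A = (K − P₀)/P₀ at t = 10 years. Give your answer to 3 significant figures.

A = (134000 − 5160)/5160 = 24.96899
P(10) = 134000 / (1 + 24.96899·e^(−0.0256·10)) = 134000 / (1 + 24.96899·0.774142)
= 134000 / 20.32954 ≈ 6591.39

≈ 6,590 residents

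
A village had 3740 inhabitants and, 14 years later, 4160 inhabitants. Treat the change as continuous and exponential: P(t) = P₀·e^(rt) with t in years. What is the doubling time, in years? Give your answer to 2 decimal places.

r = ln(4160/3740) / 14 = ln(1.1123) / 14 ≈ 0.007602 per year
doubling time = ln 2 / |r| = 0.69315 / 0.007602

doubling time ≈ 91.18 years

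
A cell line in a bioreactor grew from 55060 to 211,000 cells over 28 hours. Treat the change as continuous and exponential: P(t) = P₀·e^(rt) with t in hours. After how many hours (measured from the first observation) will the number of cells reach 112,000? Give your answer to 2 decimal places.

t ≈ 14.80 hours

r = ln(211000/55060) / 28 ≈ 0.04798 per hour
t = ln(112000/55060) / r = 0.71008 / 0.04798 ≈ 14.799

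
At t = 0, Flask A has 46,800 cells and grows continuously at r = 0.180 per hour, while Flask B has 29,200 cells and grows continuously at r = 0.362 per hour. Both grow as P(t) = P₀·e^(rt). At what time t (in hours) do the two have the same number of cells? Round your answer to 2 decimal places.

t ≈ 2.59 hours

46800·e^(0.18t) = 29200·e^(0.362t)
46800/29200 = e^((0.362 − 0.18)t) → ln(1.60274) = 0.182·t
t = 0.47171 / 0.182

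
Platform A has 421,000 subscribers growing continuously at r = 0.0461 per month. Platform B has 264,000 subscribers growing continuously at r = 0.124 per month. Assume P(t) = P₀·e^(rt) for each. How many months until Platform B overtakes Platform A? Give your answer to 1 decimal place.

421000·e^(0.0461t) = 264000·e^(0.124t)
421000/264000 = e^((0.124 − 0.0461)t) → ln(1.5947) = 0.0779·t
t = 0.46668 / 0.0779

t ≈ 6.0 months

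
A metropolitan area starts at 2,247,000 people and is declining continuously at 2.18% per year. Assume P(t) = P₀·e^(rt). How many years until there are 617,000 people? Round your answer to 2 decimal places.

t ≈ 59.29 years

617000 = 2247000 · e^(-0.0218·t)
t = ln(617000/2247000) / -0.0218 = ln(0.27459) / -0.0218 = -1.29248 / -0.0218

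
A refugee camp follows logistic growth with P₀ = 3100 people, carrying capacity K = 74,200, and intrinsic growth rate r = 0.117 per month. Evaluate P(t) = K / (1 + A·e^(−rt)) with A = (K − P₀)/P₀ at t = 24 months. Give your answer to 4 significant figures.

A = (74200 − 3100)/3100 = 22.93548
P(24) = 74200 / (1 + 22.93548·e^(−0.117·24)) = 74200 / (1 + 22.93548·0.060326)
= 74200 / 2.3836 ≈ 31129.45

≈ 31,130 people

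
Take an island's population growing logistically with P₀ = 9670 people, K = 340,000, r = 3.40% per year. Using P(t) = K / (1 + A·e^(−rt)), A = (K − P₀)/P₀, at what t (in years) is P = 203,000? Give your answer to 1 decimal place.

A = (340000 − 9670)/9670 = 34.16029
203000 = 340000/(1 + 34.16029·e^(−0.034t)) → 1 + 34.16029·e^(−0.034t) = 1.67488
e^(−0.034t) = 0.019756 → t = ln(50.61707)/0.034 = 3.92429/0.034

t ≈ 115.4 years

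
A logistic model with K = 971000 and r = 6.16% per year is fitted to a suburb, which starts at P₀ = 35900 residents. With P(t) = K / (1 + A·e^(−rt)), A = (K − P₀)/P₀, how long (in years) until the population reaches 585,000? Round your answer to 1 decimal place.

t ≈ 59.7 years

A = (971000 − 35900)/35900 = 26.04735
585000 = 971000/(1 + 26.04735·e^(−0.0616t)) → 1 + 26.04735·e^(−0.0616t) = 1.65983
e^(−0.0616t) = 0.025332 → t = ln(39.47591)/0.0616 = 3.67569/0.0616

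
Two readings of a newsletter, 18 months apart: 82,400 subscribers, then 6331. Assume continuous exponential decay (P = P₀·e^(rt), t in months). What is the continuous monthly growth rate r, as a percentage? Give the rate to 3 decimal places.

6331 = 82400 · e^(r·18)
e^(18r) = 6331/82400 = 0.07683
r = ln(0.07683) / 18 = -2.56613 / 18

r ≈ -14.256% per month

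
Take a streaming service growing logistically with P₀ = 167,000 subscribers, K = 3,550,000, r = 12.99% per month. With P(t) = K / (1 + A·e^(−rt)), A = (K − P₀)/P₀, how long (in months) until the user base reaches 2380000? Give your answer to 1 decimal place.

t ≈ 28.6 months

A = (3550000 − 167000)/167000 = 20.25749
2380000 = 3550000/(1 + 20.25749·e^(−0.1299t)) → 1 + 20.25749·e^(−0.1299t) = 1.4916
e^(−0.1299t) = 0.024267 → t = ln(41.20753)/0.1299 = 3.71862/0.1299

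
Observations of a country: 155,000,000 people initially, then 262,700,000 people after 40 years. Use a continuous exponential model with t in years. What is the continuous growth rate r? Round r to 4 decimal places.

262700000 = 155000000 · e^(r·40)
e^(40r) = 262700000/155000000 = 1.69484
r = ln(1.69484) / 40 = 0.52759 / 40

r ≈ 0.0132 per year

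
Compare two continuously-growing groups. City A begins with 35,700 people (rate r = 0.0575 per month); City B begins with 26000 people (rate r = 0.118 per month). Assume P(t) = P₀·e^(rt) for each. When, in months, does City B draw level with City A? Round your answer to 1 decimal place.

t ≈ 5.2 months

35700·e^(0.0575t) = 26000·e^(0.118t)
35700/26000 = e^((0.118 − 0.0575)t) → ln(1.37308) = 0.0605·t
t = 0.31705 / 0.0605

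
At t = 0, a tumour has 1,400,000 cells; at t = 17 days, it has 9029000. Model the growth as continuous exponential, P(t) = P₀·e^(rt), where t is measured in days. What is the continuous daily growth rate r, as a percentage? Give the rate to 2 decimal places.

r ≈ 10.96% per day

9029000 = 1400000 · e^(r·17)
e^(17r) = 9029000/1400000 = 6.44929
r = ln(6.44929) / 17 = 1.86397 / 17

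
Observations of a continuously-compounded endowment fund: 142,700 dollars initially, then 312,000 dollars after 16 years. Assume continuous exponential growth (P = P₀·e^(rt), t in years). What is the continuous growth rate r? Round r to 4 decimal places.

r ≈ 0.0489 per year

312000 = 142700 · e^(r·16)
e^(16r) = 312000/142700 = 2.18641
r = ln(2.18641) / 16 = 0.78226 / 16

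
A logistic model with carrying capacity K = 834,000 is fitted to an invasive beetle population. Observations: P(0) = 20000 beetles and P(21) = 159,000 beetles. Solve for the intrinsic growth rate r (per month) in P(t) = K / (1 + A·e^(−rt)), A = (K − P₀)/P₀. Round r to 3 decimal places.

A = (834000 − 20000)/20000 = 40.7
159000 = 834000/(1 + 40.7·e^(−r·21)) → e^(−21r) = (5.24528 − 1)/40.7 = 0.104307
r = −ln(0.104307)/21 = 2.26042/21

r ≈ 0.108 per month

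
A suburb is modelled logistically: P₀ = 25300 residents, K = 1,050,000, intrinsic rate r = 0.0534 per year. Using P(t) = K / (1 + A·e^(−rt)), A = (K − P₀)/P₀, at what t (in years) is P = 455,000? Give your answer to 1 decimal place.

A = (1050000 − 25300)/25300 = 40.50198
455000 = 1050000/(1 + 40.50198·e^(−0.0534t)) → 1 + 40.50198·e^(−0.0534t) = 2.30769
e^(−0.0534t) = 0.032287 → t = ln(30.9721)/0.0534 = 3.43309/0.0534

t ≈ 64.3 years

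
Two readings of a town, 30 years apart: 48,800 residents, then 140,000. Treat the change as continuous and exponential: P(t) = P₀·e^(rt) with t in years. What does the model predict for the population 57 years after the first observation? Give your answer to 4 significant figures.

r = ln(140000/48800) / 30 ≈ 0.03513 per year
P(57) = 48800 · e^(0.03513·57) = 48800 · 7.40706 ≈ 361464.31

≈ 361,500 residents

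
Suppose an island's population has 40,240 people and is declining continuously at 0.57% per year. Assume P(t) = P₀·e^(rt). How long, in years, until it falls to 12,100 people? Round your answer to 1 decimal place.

12100 = 40240 · e^(-0.0057·t)
t = ln(12100/40240) / -0.0057 = ln(0.3007) / -0.0057 = -1.20166 / -0.0057

t ≈ 210.8 years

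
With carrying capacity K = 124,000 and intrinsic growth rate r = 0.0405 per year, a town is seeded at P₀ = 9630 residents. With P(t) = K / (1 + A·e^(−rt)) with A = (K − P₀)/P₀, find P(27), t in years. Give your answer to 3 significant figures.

≈ 24,900 residents

A = (124000 − 9630)/9630 = 11.87643
P(27) = 124000 / (1 + 11.87643·e^(−0.0405·27)) = 124000 / (1 + 11.87643·0.335042)
= 124000 / 4.9791 ≈ 24904.1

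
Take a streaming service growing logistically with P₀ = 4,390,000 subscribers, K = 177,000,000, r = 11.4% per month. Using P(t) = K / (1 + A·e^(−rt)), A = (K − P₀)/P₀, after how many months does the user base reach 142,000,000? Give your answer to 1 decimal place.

t ≈ 44.5 months

A = (177000000 − 4390000)/4390000 = 39.31891
142000000 = 177000000/(1 + 39.31891·e^(−0.114t)) → 1 + 39.31891·e^(−0.114t) = 1.24648
e^(−0.114t) = 0.006269 → t = ln(159.52242)/0.114 = 5.07218/0.114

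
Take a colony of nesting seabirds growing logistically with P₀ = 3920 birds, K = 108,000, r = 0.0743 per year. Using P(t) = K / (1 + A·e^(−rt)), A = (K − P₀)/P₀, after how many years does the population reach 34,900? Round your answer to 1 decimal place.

A = (108000 − 3920)/3920 = 26.55102
34900 = 108000/(1 + 26.55102·e^(−0.0743t)) → 1 + 26.55102·e^(−0.0743t) = 3.09456
e^(−0.0743t) = 0.078888 → t = ln(12.67621)/0.0743 = 2.53973/0.0743

t ≈ 34.2 years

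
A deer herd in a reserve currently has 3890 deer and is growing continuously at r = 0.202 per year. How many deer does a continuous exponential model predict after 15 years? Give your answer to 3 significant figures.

≈ 80,500 deer

P(15) = 3890 · e^(0.202·15) = 3890 · e^(3.03)
= 3890 · 20.69723 ≈ 80512.23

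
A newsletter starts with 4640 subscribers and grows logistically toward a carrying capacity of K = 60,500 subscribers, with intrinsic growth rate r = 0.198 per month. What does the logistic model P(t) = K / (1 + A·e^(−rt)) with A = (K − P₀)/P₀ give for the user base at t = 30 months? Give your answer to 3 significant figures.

A = (60500 − 4640)/4640 = 12.03879
P(30) = 60500 / (1 + 12.03879·e^(−0.198·30)) = 60500 / (1 + 12.03879·0.002632)
= 60500 / 1.03169 ≈ 58641.85

≈ 58,600 subscribers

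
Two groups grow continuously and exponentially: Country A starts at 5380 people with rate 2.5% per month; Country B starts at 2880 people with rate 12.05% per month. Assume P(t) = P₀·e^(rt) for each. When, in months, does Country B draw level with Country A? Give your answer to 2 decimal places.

5380·e^(0.025t) = 2880·e^(0.1205t)
5380/2880 = e^((0.1205 − 0.025)t) → ln(1.86806) = 0.0955·t
t = 0.6249 / 0.0955

t ≈ 6.54 months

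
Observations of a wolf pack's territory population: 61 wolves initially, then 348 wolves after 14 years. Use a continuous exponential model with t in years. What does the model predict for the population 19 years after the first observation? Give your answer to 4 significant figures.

≈ 648.1 wolves

r = ln(348/61) / 14 ≈ 0.124381 per year
P(19) = 61 · e^(0.124381·19) = 61 · 10.62523 ≈ 648.14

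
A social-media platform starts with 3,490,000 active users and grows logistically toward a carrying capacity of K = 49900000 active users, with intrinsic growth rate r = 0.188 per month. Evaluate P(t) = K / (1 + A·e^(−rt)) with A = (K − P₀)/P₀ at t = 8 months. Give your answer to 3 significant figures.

A = (49900000 − 3490000)/3490000 = 13.29799
P(8) = 49900000 / (1 + 13.29799·e^(−0.188·8)) = 49900000 / (1 + 13.29799·0.222239)
= 49900000 / 3.95534 ≈ 12615860.62

≈ 12,600,000 active users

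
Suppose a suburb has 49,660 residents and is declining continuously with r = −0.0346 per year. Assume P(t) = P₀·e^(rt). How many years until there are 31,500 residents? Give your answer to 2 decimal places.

31500 = 49660 · e^(-0.0346·t)
t = ln(31500/49660) / -0.0346 = ln(0.63431) / -0.0346 = -0.45521 / -0.0346

t ≈ 13.16 years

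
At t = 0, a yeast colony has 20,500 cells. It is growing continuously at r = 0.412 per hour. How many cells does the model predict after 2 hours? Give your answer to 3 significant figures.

≈ 46,700 cells

P(2) = 20500 · e^(0.412·2) = 20500 · e^(0.824)
= 20500 · 2.2796 ≈ 46731.8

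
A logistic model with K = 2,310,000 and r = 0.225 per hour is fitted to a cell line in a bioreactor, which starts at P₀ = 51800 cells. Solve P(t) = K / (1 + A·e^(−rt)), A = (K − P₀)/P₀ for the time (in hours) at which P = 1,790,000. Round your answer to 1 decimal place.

t ≈ 22.3 hours

A = (2310000 − 51800)/51800 = 43.59459
1790000 = 2310000/(1 + 43.59459·e^(−0.225t)) → 1 + 43.59459·e^(−0.225t) = 1.2905
e^(−0.225t) = 0.006664 → t = ln(150.06601)/0.225 = 5.01108/0.225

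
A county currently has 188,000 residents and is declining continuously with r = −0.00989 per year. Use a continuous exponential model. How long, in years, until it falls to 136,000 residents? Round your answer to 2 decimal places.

136000 = 188000 · e^(-0.00989·t)
t = ln(136000/188000) / -0.00989 = ln(0.7234) / -0.00989 = -0.32379 / -0.00989

t ≈ 32.74 years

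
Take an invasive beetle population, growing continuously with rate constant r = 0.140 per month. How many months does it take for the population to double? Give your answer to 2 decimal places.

doubling time = ln(2) / |r| = 0.69315 / 0.14

doubling time ≈ 4.95 months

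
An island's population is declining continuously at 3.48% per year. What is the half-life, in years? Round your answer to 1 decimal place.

half-life ≈ 19.9 years

half-life = ln(2) / |r| = 0.69315 / 0.0348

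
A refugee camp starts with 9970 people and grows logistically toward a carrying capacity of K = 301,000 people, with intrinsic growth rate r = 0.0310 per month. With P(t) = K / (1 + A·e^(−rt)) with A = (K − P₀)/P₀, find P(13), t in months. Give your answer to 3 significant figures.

A = (301000 − 9970)/9970 = 29.19057
P(13) = 301000 / (1 + 29.19057·e^(−0.031·13)) = 301000 / (1 + 29.19057·0.668312)
= 301000 / 20.50841 ≈ 14676.9

≈ 14,700 people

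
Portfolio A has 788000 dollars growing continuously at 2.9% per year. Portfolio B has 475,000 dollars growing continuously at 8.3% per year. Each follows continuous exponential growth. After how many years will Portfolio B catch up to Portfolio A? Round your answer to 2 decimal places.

788000·e^(0.029t) = 475000·e^(0.083t)
788000/475000 = e^((0.083 − 0.029)t) → ln(1.65895) = 0.054·t
t = 0.50618 / 0.054

t ≈ 9.37 years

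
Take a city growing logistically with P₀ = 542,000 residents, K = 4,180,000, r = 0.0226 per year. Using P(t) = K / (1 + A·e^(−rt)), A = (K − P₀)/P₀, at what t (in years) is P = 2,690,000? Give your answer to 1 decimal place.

A = (4180000 − 542000)/542000 = 6.71218
2690000 = 4180000/(1 + 6.71218·e^(−0.0226t)) → 1 + 6.71218·e^(−0.0226t) = 1.5539
e^(−0.0226t) = 0.082522 → t = ln(12.11796)/0.0226 = 2.49469/0.0226

t ≈ 110.4 years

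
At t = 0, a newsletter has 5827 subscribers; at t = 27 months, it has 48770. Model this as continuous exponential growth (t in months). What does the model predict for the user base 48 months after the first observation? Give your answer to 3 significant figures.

r = ln(48770/5827) / 27 ≈ 0.078689 per month
P(48) = 5827 · e^(0.078689·48) = 5827 · 43.68872 ≈ 254574.17

≈ 255,000 subscribers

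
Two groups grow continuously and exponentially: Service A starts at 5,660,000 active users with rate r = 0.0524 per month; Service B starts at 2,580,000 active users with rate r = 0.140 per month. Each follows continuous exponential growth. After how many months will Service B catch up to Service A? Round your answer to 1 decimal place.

t ≈ 9.0 months

5660000·e^(0.0524t) = 2580000·e^(0.14t)
5660000/2580000 = e^((0.14 − 0.0524)t) → ln(2.1938) = 0.0876·t
t = 0.78563 / 0.0876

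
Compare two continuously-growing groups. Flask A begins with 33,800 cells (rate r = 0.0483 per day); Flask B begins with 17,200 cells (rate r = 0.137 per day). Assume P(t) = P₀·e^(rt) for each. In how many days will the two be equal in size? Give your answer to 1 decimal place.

33800·e^(0.0483t) = 17200·e^(0.137t)
33800/17200 = e^((0.137 − 0.0483)t) → ln(1.96512) = 0.0887·t
t = 0.67555 / 0.0887

t ≈ 7.6 days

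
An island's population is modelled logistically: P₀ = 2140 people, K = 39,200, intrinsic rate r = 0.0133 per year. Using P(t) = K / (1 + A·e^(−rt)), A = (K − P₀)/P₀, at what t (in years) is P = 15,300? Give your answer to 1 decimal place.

t ≈ 180.9 years

A = (39200 − 2140)/2140 = 17.31776
15300 = 39200/(1 + 17.31776·e^(−0.0133t)) → 1 + 17.31776·e^(−0.0133t) = 2.56209
e^(−0.0133t) = 0.090202 → t = ln(11.08626)/0.0133 = 2.40571/0.0133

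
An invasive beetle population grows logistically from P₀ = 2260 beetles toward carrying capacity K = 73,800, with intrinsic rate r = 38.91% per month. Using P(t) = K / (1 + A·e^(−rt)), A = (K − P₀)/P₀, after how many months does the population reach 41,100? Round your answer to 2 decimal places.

t ≈ 9.47 months

A = (73800 − 2260)/2260 = 31.65487
41100 = 73800/(1 + 31.65487·e^(−0.3891t)) → 1 + 31.65487·e^(−0.3891t) = 1.79562
e^(−0.3891t) = 0.025134 → t = ln(39.78639)/0.3891 = 3.68352/0.3891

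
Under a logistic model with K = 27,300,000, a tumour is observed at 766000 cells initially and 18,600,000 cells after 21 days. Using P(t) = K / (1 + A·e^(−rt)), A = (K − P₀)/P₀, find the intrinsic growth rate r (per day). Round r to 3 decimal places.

r ≈ 0.205 per day

A = (27300000 − 766000)/766000 = 34.63969
18600000 = 27300000/(1 + 34.63969·e^(−r·21)) → e^(−21r) = (1.46774 − 1)/34.63969 = 0.013503
r = −ln(0.013503)/21 = 4.30484/21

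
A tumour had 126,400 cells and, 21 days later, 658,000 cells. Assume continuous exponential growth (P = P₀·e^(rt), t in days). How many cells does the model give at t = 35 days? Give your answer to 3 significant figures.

≈ 1,980,000 cells

r = ln(658000/126400) / 21 ≈ 0.07856 per day
P(35) = 126400 · e^(0.07856·35) = 126400 · 15.63621 ≈ 1976416.36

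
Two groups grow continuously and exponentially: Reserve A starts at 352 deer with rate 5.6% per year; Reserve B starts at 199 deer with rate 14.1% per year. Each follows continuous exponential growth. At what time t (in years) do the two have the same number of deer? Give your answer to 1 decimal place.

352·e^(0.056t) = 199·e^(0.141t)
352/199 = e^((0.141 − 0.056)t) → ln(1.76884) = 0.085·t
t = 0.57033 / 0.085

t ≈ 6.7 years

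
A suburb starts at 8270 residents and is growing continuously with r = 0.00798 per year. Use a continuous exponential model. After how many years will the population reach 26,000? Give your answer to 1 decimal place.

t ≈ 143.5 years

26000 = 8270 · e^(0.00798·t)
t = ln(26000/8270) / 0.00798 = ln(3.14389) / 0.00798 = 1.14546 / 0.00798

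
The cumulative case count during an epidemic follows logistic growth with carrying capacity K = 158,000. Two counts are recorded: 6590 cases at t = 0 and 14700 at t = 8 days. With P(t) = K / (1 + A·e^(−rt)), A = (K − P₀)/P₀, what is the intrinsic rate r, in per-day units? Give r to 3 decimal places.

r ≈ 0.107 per day

A = (158000 − 6590)/6590 = 22.97572
14700 = 158000/(1 + 22.97572·e^(−r·8)) → e^(−8r) = (10.7483 − 1)/22.97572 = 0.424287
r = −ln(0.424287)/8 = 0.85735/8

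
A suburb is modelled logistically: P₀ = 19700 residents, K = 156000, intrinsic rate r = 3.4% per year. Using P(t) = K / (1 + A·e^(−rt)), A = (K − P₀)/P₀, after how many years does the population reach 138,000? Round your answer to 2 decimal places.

A = (156000 − 19700)/19700 = 6.91878
138000 = 156000/(1 + 6.91878·e^(−0.034t)) → 1 + 6.91878·e^(−0.034t) = 1.13043
e^(−0.034t) = 0.018852 → t = ln(53.04399)/0.034 = 3.97112/0.034

t ≈ 116.80 years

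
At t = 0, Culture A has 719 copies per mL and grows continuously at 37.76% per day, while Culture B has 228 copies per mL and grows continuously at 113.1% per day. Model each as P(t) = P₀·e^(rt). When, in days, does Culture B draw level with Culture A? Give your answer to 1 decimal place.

719·e^(0.3776t) = 228·e^(1.131t)
719/228 = e^((1.131 − 0.3776)t) → ln(3.15351) = 0.7534·t
t = 1.14852 / 0.7534

t ≈ 1.5 days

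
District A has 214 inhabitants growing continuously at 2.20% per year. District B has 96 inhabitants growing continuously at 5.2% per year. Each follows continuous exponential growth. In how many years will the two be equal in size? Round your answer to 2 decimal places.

214·e^(0.022t) = 96·e^(0.052t)
214/96 = e^((0.052 − 0.022)t) → ln(2.22917) = 0.03·t
t = 0.80163 / 0.03

t ≈ 26.72 years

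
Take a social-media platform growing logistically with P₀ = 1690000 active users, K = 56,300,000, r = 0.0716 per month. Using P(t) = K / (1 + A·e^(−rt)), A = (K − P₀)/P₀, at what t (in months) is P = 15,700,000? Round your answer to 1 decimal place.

t ≈ 35.3 months

A = (56300000 − 1690000)/1690000 = 32.31361
15700000 = 56300000/(1 + 32.31361·e^(−0.0716t)) → 1 + 32.31361·e^(−0.0716t) = 3.58599
e^(−0.0716t) = 0.080028 → t = ln(12.49566)/0.0716 = 2.52538/0.0716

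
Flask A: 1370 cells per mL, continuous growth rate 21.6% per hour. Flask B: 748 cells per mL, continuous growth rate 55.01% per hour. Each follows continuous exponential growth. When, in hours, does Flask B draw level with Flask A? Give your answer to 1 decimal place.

1370·e^(0.216t) = 748·e^(0.5501t)
1370/748 = e^((0.5501 − 0.216)t) → ln(1.83155) = 0.3341·t
t = 0.60516 / 0.3341

t ≈ 1.8 hours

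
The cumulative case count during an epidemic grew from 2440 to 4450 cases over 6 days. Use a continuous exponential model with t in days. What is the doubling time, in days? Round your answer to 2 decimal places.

r = ln(4450/2440) / 6 = ln(1.82377) / 6 ≈ 0.100151 per day
doubling time = ln 2 / |r| = 0.69315 / 0.100151

doubling time ≈ 6.92 days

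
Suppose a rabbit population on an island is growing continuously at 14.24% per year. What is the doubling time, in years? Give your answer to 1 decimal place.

doubling time ≈ 4.9 years

doubling time = ln(2) / |r| = 0.69315 / 0.1424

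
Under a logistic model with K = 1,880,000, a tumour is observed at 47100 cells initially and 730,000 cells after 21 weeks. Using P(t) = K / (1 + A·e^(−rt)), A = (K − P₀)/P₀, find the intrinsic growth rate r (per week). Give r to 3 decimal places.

r ≈ 0.153 per week

A = (1880000 − 47100)/47100 = 38.91507
730000 = 1880000/(1 + 38.91507·e^(−r·21)) → e^(−21r) = (2.57534 − 1)/38.91507 = 0.040482
r = −ln(0.040482)/21 = 3.20691/21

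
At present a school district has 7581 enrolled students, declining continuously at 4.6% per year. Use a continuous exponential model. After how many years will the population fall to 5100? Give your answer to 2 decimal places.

5100 = 7581 · e^(-0.046·t)
t = ln(5100/7581) / -0.046 = ln(0.67273) / -0.046 = -0.3964 / -0.046

t ≈ 8.62 years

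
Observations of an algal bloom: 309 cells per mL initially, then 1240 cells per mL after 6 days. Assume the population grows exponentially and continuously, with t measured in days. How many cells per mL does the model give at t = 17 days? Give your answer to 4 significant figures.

≈ 15,840 cells per mL

r = ln(1240/309) / 6 ≈ 0.231588 per day
P(17) = 309 · e^(0.231588·17) = 309 · 51.26399 ≈ 15840.57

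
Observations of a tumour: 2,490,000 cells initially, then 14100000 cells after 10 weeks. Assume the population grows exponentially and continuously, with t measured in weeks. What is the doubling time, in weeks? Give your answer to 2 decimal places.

r = ln(14100000/2490000) / 10 = ln(5.66265) / 10 ≈ 0.173389 per week
doubling time = ln 2 / |r| = 0.69315 / 0.173389

doubling time ≈ 4.00 weeks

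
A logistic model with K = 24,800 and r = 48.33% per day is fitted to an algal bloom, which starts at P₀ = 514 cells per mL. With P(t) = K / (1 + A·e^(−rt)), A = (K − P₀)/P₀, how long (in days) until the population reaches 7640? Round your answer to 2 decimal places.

A = (24800 − 514)/514 = 47.24903
7640 = 24800/(1 + 47.24903·e^(−0.4833t)) → 1 + 47.24903·e^(−0.4833t) = 3.24607
e^(−0.4833t) = 0.047537 → t = ln(21.03628)/0.4833 = 3.04625/0.4833

t ≈ 6.30 days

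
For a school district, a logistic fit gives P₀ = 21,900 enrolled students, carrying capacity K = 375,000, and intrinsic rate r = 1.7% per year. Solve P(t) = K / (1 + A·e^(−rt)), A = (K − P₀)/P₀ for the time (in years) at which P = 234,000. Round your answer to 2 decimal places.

A = (375000 − 21900)/21900 = 16.12329
234000 = 375000/(1 + 16.12329·e^(−0.017t)) → 1 + 16.12329·e^(−0.017t) = 1.60256
e^(−0.017t) = 0.037372 → t = ln(26.7578)/0.017 = 3.28683/0.017

t ≈ 193.34 years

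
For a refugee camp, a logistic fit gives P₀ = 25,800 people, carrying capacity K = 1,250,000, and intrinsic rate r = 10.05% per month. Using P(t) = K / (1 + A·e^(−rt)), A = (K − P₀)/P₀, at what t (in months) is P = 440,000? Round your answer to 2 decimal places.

A = (1250000 − 25800)/25800 = 47.44961
440000 = 1250000/(1 + 47.44961·e^(−0.1005t)) → 1 + 47.44961·e^(−0.1005t) = 2.84091
e^(−0.1005t) = 0.038797 → t = ln(25.7751)/0.1005 = 3.24941/0.1005

t ≈ 32.33 months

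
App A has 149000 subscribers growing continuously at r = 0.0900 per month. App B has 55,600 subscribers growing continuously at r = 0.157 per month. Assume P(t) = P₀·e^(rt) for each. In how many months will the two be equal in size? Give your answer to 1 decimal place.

149000·e^(0.09t) = 55600·e^(0.157t)
149000/55600 = e^((0.157 − 0.09)t) → ln(2.67986) = 0.067·t
t = 0.98576 / 0.067

t ≈ 14.7 months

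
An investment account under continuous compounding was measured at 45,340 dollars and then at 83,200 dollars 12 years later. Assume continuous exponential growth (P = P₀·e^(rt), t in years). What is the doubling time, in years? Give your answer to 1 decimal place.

doubling time ≈ 13.7 years

r = ln(83200/45340) / 12 = ln(1.83502) / 12 ≈ 0.050588 per year
doubling time = ln 2 / |r| = 0.69315 / 0.050588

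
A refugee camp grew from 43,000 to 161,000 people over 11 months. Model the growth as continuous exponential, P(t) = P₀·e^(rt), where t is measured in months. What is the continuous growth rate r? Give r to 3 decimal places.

r ≈ 0.120 per month

161000 = 43000 · e^(r·11)
e^(11r) = 161000/43000 = 3.74419
r = ln(3.74419) / 11 = 1.3202 / 11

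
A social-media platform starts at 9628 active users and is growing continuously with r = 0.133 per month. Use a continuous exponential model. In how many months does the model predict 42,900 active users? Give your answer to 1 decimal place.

42900 = 9628 · e^(0.133·t)
t = ln(42900/9628) / 0.133 = ln(4.45575) / 0.133 = 1.4942 / 0.133

t ≈ 11.2 months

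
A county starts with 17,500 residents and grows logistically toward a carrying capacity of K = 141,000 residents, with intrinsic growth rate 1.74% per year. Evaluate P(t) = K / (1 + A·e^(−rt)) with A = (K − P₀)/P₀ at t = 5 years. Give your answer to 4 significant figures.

A = (141000 − 17500)/17500 = 7.05714
P(5) = 141000 / (1 + 7.05714·e^(−0.0174·5)) = 141000 / (1 + 7.05714·0.916677)
= 141000 / 7.46912 ≈ 18877.72

≈ 18,880 residents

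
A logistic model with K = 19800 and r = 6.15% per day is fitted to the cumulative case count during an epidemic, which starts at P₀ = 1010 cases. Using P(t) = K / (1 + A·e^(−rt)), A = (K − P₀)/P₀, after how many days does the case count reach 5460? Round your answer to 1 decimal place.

t ≈ 31.8 days

A = (19800 − 1010)/1010 = 18.60396
5460 = 19800/(1 + 18.60396·e^(−0.0615t)) → 1 + 18.60396·e^(−0.0615t) = 3.62637
e^(−0.0615t) = 0.141173 → t = ln(7.08352)/0.0615 = 1.95777/0.0615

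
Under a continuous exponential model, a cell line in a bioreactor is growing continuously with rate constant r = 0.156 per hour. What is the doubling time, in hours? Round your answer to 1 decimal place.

doubling time = ln(2) / |r| = 0.69315 / 0.156

doubling time ≈ 4.4 hours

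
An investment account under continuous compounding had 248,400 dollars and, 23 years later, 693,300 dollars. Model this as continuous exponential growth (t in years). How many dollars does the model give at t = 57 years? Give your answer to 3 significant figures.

≈ 3,160,000 dollars

r = ln(693300/248400) / 23 ≈ 0.044627 per year
P(57) = 248400 · e^(0.044627·57) = 248400 · 12.72721 ≈ 3161440.19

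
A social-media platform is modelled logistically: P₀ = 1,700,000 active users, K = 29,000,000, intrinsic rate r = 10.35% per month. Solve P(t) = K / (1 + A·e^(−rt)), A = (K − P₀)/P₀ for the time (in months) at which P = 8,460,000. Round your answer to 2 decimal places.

A = (29000000 − 1700000)/1700000 = 16.05882
8460000 = 29000000/(1 + 16.05882·e^(−0.1035t)) → 1 + 16.05882·e^(−0.1035t) = 3.4279
e^(−0.1035t) = 0.151188 → t = ln(6.6143)/0.1035 = 1.88923/0.1035

t ≈ 18.25 months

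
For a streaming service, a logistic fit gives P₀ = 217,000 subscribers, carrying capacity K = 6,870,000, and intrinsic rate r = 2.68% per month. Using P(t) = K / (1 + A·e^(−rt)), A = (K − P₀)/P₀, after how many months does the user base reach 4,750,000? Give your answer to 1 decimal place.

t ≈ 157.8 months

A = (6870000 − 217000)/217000 = 30.65899
4750000 = 6870000/(1 + 30.65899·e^(−0.0268t)) → 1 + 30.65899·e^(−0.0268t) = 1.44632
e^(−0.0268t) = 0.014557 → t = ln(68.69348)/0.0268 = 4.22965/0.0268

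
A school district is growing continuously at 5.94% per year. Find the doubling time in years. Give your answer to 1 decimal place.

doubling time ≈ 11.7 years

doubling time = ln(2) / |r| = 0.69315 / 0.0594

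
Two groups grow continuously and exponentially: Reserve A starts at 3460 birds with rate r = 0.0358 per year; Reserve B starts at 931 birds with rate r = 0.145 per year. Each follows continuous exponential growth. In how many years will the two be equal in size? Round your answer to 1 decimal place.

t ≈ 12.0 years

3460·e^(0.0358t) = 931·e^(0.145t)
3460/931 = e^((0.145 − 0.0358)t) → ln(3.71643) = 0.1092·t
t = 1.31276 / 0.1092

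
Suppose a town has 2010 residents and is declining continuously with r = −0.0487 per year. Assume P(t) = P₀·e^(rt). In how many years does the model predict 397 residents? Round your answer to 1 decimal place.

397 = 2010 · e^(-0.0487·t)
t = ln(397/2010) / -0.0487 = ln(0.19751) / -0.0487 = -1.62195 / -0.0487

t ≈ 33.3 years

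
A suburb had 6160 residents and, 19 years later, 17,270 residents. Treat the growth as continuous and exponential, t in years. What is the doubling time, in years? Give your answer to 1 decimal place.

doubling time ≈ 12.8 years

r = ln(17270/6160) / 19 = ln(2.80357) / 19 ≈ 0.054258 per year
doubling time = ln 2 / |r| = 0.69315 / 0.054258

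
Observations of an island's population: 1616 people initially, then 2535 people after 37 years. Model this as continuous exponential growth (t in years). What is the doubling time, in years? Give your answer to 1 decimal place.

doubling time ≈ 57.0 years

r = ln(2535/1616) / 37 = ln(1.56869) / 37 ≈ 0.012169 per year
doubling time = ln 2 / |r| = 0.69315 / 0.012169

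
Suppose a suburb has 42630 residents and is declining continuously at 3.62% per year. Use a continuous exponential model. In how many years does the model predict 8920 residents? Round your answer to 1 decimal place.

t ≈ 43.2 years

8920 = 42630 · e^(-0.0362·t)
t = ln(8920/42630) / -0.0362 = ln(0.20924) / -0.0362 = -1.56426 / -0.0362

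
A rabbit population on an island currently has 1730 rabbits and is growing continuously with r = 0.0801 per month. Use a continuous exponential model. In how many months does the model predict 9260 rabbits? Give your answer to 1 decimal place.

9260 = 1730 · e^(0.0801·t)
t = ln(9260/1730) / 0.0801 = ln(5.3526) / 0.0801 = 1.67758 / 0.0801

t ≈ 20.9 months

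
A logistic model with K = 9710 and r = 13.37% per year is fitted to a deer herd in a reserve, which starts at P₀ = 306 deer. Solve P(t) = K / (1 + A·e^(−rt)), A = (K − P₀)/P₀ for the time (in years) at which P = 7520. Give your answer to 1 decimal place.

t ≈ 34.8 years

A = (9710 − 306)/306 = 30.73203
7520 = 9710/(1 + 30.73203·e^(−0.1337t)) → 1 + 30.73203·e^(−0.1337t) = 1.29122
e^(−0.1337t) = 0.009476 → t = ln(105.52732)/0.1337 = 4.65897/0.1337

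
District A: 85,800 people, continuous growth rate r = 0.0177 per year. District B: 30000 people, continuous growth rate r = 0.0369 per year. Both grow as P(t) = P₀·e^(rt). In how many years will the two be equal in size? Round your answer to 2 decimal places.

85800·e^(0.0177t) = 30000·e^(0.0369t)
85800/30000 = e^((0.0369 − 0.0177)t) → ln(2.86) = 0.0192·t
t = 1.05082 / 0.0192

t ≈ 54.73 years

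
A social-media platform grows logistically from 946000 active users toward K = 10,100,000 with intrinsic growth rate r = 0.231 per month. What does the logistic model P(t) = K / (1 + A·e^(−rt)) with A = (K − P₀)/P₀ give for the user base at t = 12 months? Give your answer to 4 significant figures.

≈ 6,292,000 active users

A = (10100000 − 946000)/946000 = 9.67653
P(12) = 10100000 / (1 + 9.67653·e^(−0.231·12)) = 10100000 / (1 + 9.67653·0.062537)
= 10100000 / 1.60514 ≈ 6292288.18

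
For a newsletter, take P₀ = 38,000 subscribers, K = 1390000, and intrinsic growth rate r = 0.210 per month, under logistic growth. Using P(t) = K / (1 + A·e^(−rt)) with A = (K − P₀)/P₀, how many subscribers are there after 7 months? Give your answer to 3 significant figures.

A = (1390000 − 38000)/38000 = 35.57895
P(7) = 1390000 / (1 + 35.57895·e^(−0.21·7)) = 1390000 / (1 + 35.57895·0.229925)
= 1390000 / 9.18051 ≈ 151407.76

≈ 151,000 subscribers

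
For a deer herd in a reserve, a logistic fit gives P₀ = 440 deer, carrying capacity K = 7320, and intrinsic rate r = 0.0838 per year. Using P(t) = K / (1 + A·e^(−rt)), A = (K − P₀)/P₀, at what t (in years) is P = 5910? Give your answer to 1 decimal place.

A = (7320 − 440)/440 = 15.63636
5910 = 7320/(1 + 15.63636·e^(−0.0838t)) → 1 + 15.63636·e^(−0.0838t) = 1.23858
e^(−0.0838t) = 0.015258 → t = ln(65.53965)/0.0838 = 4.18266/0.0838

t ≈ 49.9 years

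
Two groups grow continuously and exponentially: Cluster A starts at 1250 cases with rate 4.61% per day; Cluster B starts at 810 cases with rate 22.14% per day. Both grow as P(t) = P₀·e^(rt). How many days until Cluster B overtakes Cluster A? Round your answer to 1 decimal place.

t ≈ 2.5 days

1250·e^(0.0461t) = 810·e^(0.2214t)
1250/810 = e^((0.2214 − 0.0461)t) → ln(1.54321) = 0.1753·t
t = 0.43386 / 0.1753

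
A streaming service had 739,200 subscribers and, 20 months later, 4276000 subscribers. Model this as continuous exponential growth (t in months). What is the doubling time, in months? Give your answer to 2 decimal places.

r = ln(4276000/739200) / 20 = ln(5.78463) / 20 ≈ 0.08776 per month
doubling time = ln 2 / |r| = 0.69315 / 0.08776

doubling time ≈ 7.90 months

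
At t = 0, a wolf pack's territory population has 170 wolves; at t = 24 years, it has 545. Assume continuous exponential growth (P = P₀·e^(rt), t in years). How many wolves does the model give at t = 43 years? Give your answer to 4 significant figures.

≈ 1,371 wolves

r = ln(545/170) / 24 ≈ 0.048541 per year
P(43) = 170 · e^(0.048541·43) = 170 · 8.06287 ≈ 1370.69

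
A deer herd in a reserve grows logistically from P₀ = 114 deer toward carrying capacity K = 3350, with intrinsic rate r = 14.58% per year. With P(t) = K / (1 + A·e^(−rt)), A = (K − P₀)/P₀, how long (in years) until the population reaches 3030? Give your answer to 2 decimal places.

t ≈ 38.37 years

A = (3350 − 114)/114 = 28.38596
3030 = 3350/(1 + 28.38596·e^(−0.1458t)) → 1 + 28.38596·e^(−0.1458t) = 1.10561
e^(−0.1458t) = 0.003721 → t = ln(268.77961)/0.1458 = 5.59389/0.1458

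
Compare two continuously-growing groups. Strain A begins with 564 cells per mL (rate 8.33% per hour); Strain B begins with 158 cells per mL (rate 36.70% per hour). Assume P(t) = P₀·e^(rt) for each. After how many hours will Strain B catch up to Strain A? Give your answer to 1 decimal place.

564·e^(0.0833t) = 158·e^(0.367t)
564/158 = e^((0.367 − 0.0833)t) → ln(3.56962) = 0.2837·t
t = 1.27246 / 0.2837

t ≈ 4.5 hours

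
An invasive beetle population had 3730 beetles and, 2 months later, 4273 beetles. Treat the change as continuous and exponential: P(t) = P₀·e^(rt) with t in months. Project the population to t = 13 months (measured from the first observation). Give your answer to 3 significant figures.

≈ 9,020 beetles

r = ln(4273/3730) / 2 ≈ 0.067954 per month
P(13) = 3730 · e^(0.067954·13) = 3730 · 2.41911 ≈ 9023.3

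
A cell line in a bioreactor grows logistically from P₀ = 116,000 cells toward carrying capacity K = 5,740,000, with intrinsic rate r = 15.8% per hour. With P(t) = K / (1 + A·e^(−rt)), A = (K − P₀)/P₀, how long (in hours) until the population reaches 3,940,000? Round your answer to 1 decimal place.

t ≈ 29.5 hours

A = (5740000 − 116000)/116000 = 48.48276
3940000 = 5740000/(1 + 48.48276·e^(−0.158t)) → 1 + 48.48276·e^(−0.158t) = 1.45685
e^(−0.158t) = 0.009423 → t = ln(106.12337)/0.158 = 4.6646/0.158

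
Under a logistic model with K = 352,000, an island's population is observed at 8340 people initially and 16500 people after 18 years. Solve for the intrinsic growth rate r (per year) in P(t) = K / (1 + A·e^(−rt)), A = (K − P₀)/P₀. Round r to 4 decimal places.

r ≈ 0.0392 per year

A = (352000 − 8340)/8340 = 41.20624
16500 = 352000/(1 + 41.20624·e^(−r·18)) → e^(−18r) = (21.33333 − 1)/41.20624 = 0.493453
r = −ln(0.493453)/18 = 0.70633/18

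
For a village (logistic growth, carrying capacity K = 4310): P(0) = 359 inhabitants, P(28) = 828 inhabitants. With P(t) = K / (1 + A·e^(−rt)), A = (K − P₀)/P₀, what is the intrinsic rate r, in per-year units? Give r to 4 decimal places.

A = (4310 − 359)/359 = 11.00557
828 = 4310/(1 + 11.00557·e^(−r·28)) → e^(−28r) = (5.20531 − 1)/11.00557 = 0.382108
r = −ln(0.382108)/28 = 0.96205/28

r ≈ 0.0344 per year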